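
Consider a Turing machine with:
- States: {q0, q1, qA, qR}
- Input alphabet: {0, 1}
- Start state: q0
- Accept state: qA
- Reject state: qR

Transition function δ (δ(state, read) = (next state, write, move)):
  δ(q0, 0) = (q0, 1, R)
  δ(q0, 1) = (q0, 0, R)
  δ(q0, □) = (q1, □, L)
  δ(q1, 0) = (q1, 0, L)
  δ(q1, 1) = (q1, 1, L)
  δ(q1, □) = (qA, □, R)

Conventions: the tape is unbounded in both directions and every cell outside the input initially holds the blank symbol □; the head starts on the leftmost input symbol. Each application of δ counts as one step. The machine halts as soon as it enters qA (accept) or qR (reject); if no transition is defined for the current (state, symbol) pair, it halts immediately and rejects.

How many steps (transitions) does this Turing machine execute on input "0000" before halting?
Step 0: [q0]0000 (head at position 0)
Step 1: δ(q0, 0) = (q0, 1, R)  ⊢  1[q0]000 (head at position 1)
Step 2: δ(q0, 0) = (q0, 1, R)  ⊢  11[q0]00 (head at position 2)
Step 3: δ(q0, 0) = (q0, 1, R)  ⊢  111[q0]0 (head at position 3)
Step 4: δ(q0, 0) = (q0, 1, R)  ⊢  1111[q0]□ (head at position 4)
Step 5: δ(q0, □) = (q1, □, L)  ⊢  111[q1]1□ (head at position 3)
Step 6: δ(q1, 1) = (q1, 1, L)  ⊢  11[q1]11□ (head at position 2)
Step 7: δ(q1, 1) = (q1, 1, L)  ⊢  1[q1]111□ (head at position 1)
Step 8: δ(q1, 1) = (q1, 1, L)  ⊢  [q1]1111□ (head at position 0)
Step 9: δ(q1, 1) = (q1, 1, L)  ⊢  [q1]□1111□ (head at position -1)
Step 10: δ(q1, □) = (qA, □, R)  ⊢  □[qA]1111□ (head at position 0)
The machine is in qA, so it halts and accepts.
Number of transitions executed: 10.

Final answer: 10 steps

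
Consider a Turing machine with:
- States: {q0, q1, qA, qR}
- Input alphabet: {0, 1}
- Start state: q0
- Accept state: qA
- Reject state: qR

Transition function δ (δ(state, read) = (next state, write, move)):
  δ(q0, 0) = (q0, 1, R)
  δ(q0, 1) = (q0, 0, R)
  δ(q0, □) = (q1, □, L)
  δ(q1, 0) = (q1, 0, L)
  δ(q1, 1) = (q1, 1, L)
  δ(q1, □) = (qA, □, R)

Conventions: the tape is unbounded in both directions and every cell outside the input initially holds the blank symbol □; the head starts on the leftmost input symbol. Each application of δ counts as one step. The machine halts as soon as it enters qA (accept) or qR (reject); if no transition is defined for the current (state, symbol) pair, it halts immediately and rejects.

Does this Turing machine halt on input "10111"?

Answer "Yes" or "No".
Step 0: [q0]10111 (head at position 0)
Step 1: δ(q0, 1) = (q0, 0, R)  ⊢  0[q0]0111 (head at position 1)
Step 2: δ(q0, 0) = (q0, 1, R)  ⊢  01[q0]111 (head at position 2)
Step 3: δ(q0, 1) = (q0, 0, R)  ⊢  010[q0]11 (head at position 3)
Step 4: δ(q0, 1) = (q0, 0, R)  ⊢  0100[q0]1 (head at position 4)
Step 5: δ(q0, 1) = (q0, 0, R)  ⊢  01000[q0]□ (head at position 5)
Step 6: δ(q0, □) = (q1, □, L)  ⊢  0100[q1]0□ (head at position 4)
Step 7: δ(q1, 0) = (q1, 0, L)  ⊢  010[q1]00□ (head at position 3)
Step 8: δ(q1, 0) = (q1, 0, L)  ⊢  01[q1]000□ (head at position 2)
Step 9: δ(q1, 0) = (q1, 0, L)  ⊢  0[q1]1000□ (head at position 1)
Step 10: δ(q1, 1) = (q1, 1, L)  ⊢  [q1]01000□ (head at position 0)
Step 11: δ(q1, 0) = (q1, 0, L)  ⊢  [q1]□01000□ (head at position -1)
Step 12: δ(q1, □) = (qA, □, R)  ⊢  □[qA]01000□ (head at position 0)
The machine is in qA, so it halts and accepts.
It halts after 12 steps.

Final answer: Yes - halts after 12 steps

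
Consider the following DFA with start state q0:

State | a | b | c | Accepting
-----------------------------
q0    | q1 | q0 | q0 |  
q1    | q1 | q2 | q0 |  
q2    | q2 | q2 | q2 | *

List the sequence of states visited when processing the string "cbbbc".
q0 → q0 → q0 → q0 → q0 → q0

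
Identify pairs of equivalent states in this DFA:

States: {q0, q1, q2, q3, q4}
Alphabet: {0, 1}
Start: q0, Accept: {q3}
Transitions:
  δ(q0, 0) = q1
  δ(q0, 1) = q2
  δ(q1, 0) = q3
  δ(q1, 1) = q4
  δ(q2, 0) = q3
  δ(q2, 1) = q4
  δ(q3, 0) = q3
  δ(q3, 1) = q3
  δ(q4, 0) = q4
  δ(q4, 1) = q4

Using the table-filling algorithm:
Round 0 – mark pairs where exactly one state is accepting: (q0,q3), (q1,q3), (q2,q3), (q3,q4)
Round 1 – newly marked: (q0,q1) [on 0: q1 vs q3, already marked]; (q0,q2) [on 0: q1 vs q3, already marked]; (q1,q4) [on 0: q3 vs q4, already marked]; (q2,q4) [on 0: q3 vs q4, already marked]
Round 2 – newly marked: (q0,q4) [on 0: q1 vs q4, already marked]
No further pairs can be marked.
(q1, q2) unmarked: δ(q1,0)=q3, δ(q2,0)=q3; δ(q1,1)=q4, δ(q2,1)=q4 → equivalent
Equivalent pairs: (q1, q2)

Final answer: Equivalent pairs: (q1, q2)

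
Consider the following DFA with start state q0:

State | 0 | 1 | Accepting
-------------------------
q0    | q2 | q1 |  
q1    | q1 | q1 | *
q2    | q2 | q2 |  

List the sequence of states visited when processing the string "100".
q0 → q1 → q1 → q1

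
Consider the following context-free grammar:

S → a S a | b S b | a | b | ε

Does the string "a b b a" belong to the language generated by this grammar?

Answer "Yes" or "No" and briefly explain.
A derivation exists: S ⇒ a S a ⇒ a b S b a ⇒ a b b a (using S → a S a, S → b S b, then S → ε).

Final answer: Yes - a valid derivation exists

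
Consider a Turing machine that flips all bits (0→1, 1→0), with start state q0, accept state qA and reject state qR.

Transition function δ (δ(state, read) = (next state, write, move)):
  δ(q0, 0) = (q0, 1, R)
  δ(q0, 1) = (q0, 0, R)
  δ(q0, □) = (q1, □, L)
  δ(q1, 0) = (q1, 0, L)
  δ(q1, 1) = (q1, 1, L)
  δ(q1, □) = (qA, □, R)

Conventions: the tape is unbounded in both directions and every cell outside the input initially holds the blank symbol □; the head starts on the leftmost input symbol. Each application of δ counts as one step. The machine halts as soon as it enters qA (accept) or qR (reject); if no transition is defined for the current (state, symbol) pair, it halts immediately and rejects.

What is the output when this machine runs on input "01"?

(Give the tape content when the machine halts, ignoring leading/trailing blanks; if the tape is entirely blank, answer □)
Step 0: [q0]01 (head at position 0)
Step 1: δ(q0, 0) = (q0, 1, R)  ⊢  1[q0]1 (head at position 1)
Step 2: δ(q0, 1) = (q0, 0, R)  ⊢  10[q0]□ (head at position 2)
Step 3: δ(q0, □) = (q1, □, L)  ⊢  1[q1]0□ (head at position 1)
Step 4: δ(q1, 0) = (q1, 0, L)  ⊢  [q1]10□ (head at position 0)
Step 5: δ(q1, 1) = (q1, 1, L)  ⊢  [q1]□10□ (head at position -1)
Step 6: δ(q1, □) = (qA, □, R)  ⊢  □[qA]10□ (head at position 0)
The machine is in qA, so it halts and accepts.
Tape content when halted (ignoring surrounding blanks): 10

Final answer: Output: 10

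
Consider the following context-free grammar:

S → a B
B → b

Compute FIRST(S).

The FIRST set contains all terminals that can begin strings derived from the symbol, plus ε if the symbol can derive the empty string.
S has the single production S → a B, whose right-hand side begins with the terminal a. So FIRST(S) = {a}.

Final answer: {a}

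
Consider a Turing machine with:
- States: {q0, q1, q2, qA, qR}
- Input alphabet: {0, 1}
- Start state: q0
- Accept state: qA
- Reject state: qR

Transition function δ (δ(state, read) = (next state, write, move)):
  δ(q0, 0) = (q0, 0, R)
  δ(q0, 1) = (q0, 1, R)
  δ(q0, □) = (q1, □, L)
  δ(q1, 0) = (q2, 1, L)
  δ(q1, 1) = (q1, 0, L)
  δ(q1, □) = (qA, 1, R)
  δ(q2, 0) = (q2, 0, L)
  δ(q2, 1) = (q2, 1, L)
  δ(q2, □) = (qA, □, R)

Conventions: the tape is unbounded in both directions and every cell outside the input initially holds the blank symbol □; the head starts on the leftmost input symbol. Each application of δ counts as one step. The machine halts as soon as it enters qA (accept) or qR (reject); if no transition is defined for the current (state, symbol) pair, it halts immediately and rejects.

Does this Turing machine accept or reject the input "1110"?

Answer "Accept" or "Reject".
Step 0: [q0]1110 (head at position 0)
Step 1: δ(q0, 1) = (q0, 1, R)  ⊢  1[q0]110 (head at position 1)
Step 2: δ(q0, 1) = (q0, 1, R)  ⊢  11[q0]10 (head at position 2)
Step 3: δ(q0, 1) = (q0, 1, R)  ⊢  111[q0]0 (head at position 3)
Step 4: δ(q0, 0) = (q0, 0, R)  ⊢  1110[q0]□ (head at position 4)
Step 5: δ(q0, □) = (q1, □, L)  ⊢  111[q1]0□ (head at position 3)
Step 6: δ(q1, 0) = (q2, 1, L)  ⊢  11[q2]11□ (head at position 2)
Step 7: δ(q2, 1) = (q2, 1, L)  ⊢  1[q2]111□ (head at position 1)
Step 8: δ(q2, 1) = (q2, 1, L)  ⊢  [q2]1111□ (head at position 0)
Step 9: δ(q2, 1) = (q2, 1, L)  ⊢  [q2]□1111□ (head at position -1)
Step 10: δ(q2, □) = (qA, □, R)  ⊢  □[qA]1111□ (head at position 0)
The machine is in qA, so it halts and accepts.

Final answer: Accept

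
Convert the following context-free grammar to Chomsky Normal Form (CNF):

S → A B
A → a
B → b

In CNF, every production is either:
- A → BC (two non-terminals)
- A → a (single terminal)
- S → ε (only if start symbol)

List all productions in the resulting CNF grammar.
The grammar has no ε-productions or unit productions to eliminate.
S → A B is already in CNF (two non-terminals) – keep it.
A → a is already in CNF (single terminal) – keep it.
B → b is already in CNF (single terminal) – keep it.
Resulting CNF grammar (3 productions): A → a; B → b; S → A B

Final answer: A → a; B → b; S → A B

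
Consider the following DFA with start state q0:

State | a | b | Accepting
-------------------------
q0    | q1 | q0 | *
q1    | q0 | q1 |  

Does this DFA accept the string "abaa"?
Start in q0.
Read 'a': q0 → q1
Read 'b': q1 → q1
Read 'a': q1 → q0
Read 'a': q0 → q1
Final state q1 is not accepting, so the string is rejected.

Final answer: No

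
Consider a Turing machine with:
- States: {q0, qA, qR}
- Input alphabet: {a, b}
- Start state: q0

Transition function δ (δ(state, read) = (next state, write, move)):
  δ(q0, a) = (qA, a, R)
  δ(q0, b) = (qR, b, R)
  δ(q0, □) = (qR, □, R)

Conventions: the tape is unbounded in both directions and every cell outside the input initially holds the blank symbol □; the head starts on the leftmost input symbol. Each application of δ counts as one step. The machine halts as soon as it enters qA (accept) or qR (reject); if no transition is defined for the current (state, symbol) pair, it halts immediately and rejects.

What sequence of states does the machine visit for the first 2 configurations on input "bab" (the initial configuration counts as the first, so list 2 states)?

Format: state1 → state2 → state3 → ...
Step 0: [q0]bab (head at position 0)
Step 1: δ(q0, b) = (qR, b, R)  ⊢  b[qR]ab (head at position 1)
Reading off the states of these 2 configurations: q0 → qR

Final answer: q0 → qR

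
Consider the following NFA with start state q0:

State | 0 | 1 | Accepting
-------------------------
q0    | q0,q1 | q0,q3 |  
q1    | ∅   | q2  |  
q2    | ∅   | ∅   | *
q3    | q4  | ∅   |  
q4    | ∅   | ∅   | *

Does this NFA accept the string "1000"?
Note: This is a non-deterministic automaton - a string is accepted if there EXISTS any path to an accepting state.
Track the set of states the NFA could be in: start {q0}
Read '1': {q0} → {q0, q3}
Read '0': {q0, q3} → {q0, q1, q4}
Read '0': {q0, q1, q4} → {q0, q1}
Read '0': {q0, q1} → {q0, q1}
Final set {q0, q1} contains no accepting state → rejected.

Final answer: No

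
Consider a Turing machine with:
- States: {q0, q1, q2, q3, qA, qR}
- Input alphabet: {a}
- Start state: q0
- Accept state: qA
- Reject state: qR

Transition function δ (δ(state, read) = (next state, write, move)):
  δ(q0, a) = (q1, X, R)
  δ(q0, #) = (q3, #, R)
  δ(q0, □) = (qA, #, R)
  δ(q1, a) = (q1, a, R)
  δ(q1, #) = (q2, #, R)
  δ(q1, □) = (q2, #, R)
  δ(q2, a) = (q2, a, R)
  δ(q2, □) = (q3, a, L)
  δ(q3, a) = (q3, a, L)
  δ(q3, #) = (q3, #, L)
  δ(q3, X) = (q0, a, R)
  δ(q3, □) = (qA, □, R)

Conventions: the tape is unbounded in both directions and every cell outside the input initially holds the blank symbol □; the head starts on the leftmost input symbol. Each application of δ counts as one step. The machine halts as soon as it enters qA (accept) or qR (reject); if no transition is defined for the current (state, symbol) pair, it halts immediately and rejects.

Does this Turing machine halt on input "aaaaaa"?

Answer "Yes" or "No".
Trace (configuration after each step, as tape_left[state]tape_right with head position):
Step 0: [q0]aaaaaa (head at position 0)
Step 1: X[q1]aaaaa (head 1)
Step 2: Xa[q1]aaaa (head 2)
Step 3: Xaa[q1]aaa (head 3)
Step 4: Xaaa[q1]aa (head 4)
Step 5: Xaaaa[q1]a (head 5)
Step 6: Xaaaaa[q1]□ (head 6)
Step 7: Xaaaaa#[q2]□ (head 7)
Step 8: Xaaaaa[q3]#a (head 6)
Step 9: Xaaaa[q3]a#a (head 5)
Step 10: Xaaa[q3]aa#a (head 4)
Step 11: Xaa[q3]aaa#a (head 3)
Step 12: Xa[q3]aaaa#a (head 2)
Step 13: X[q3]aaaaa#a (head 1)
Step 14: [q3]Xaaaaa#a (head 0)
Step 15: a[q0]aaaaa#a (head 1)
Step 16: aX[q1]aaaa#a (head 2)
Step 17: aXa[q1]aaa#a (head 3)
Step 18: aXaa[q1]aa#a (head 4)
Step 19: aXaaa[q1]a#a (head 5)
Step 20: aXaaaa[q1]#a (head 6)
Step 21: aXaaaa#[q2]a (head 7)
Step 22: aXaaaa#a[q2]□ (head 8)
Step 23: aXaaaa#[q3]aa (head 7)
Step 24: aXaaaa[q3]#aa (head 6)
Step 25: aXaaa[q3]a#aa (head 5)
Step 26: aXaa[q3]aa#aa (head 4)
Step 27: aXa[q3]aaa#aa (head 3)
Step 28: aX[q3]aaaa#aa (head 2)
Step 29: a[q3]Xaaaa#aa (head 1)
Step 30: aa[q0]aaaa#aa (head 2)
Step 31: aaX[q1]aaa#aa (head 3)
Step 32: aaXa[q1]aa#aa (head 4)
Step 33: aaXaa[q1]a#aa (head 5)
Step 34: aaXaaa[q1]#aa (head 6)
Step 35: aaXaaa#[q2]aa (head 7)
Step 36: aaXaaa#a[q2]a (head 8)
Step 37: aaXaaa#aa[q2]□ (head 9)
Step 38: aaXaaa#a[q3]aa (head 8)
Step 39: aaXaaa#[q3]aaa (head 7)
Step 40: aaXaaa[q3]#aaa (head 6)
Step 41: aaXaa[q3]a#aaa (head 5)
Step 42: aaXa[q3]aa#aaa (head 4)
Step 43: aaX[q3]aaa#aaa (head 3)
Step 44: aa[q3]Xaaa#aaa (head 2)
Step 45: aaa[q0]aaa#aaa (head 3)
Step 46: aaaX[q1]aa#aaa (head 4)
Step 47: aaaXa[q1]a#aaa (head 5)
Step 48: aaaXaa[q1]#aaa (head 6)
Step 49: aaaXaa#[q2]aaa (head 7)
Step 50: aaaXaa#a[q2]aa (head 8)
Step 51: aaaXaa#aa[q2]a (head 9)
Step 52: aaaXaa#aaa[q2]□ (head 10)
Step 53: aaaXaa#aa[q3]aa (head 9)
Step 54: aaaXaa#a[q3]aaa (head 8)
Step 55: aaaXaa#[q3]aaaa (head 7)
Step 56: aaaXaa[q3]#aaaa (head 6)
Step 57: aaaXa[q3]a#aaaa (head 5)
Step 58: aaaX[q3]aa#aaaa (head 4)
Step 59: aaa[q3]Xaa#aaaa (head 3)
Step 60: aaaa[q0]aa#aaaa (head 4)
Step 61: aaaaX[q1]a#aaaa (head 5)
Step 62: aaaaXa[q1]#aaaa (head 6)
Step 63: aaaaXa#[q2]aaaa (head 7)
Step 64: aaaaXa#a[q2]aaa (head 8)
Step 65: aaaaXa#aa[q2]aa (head 9)
Step 66: aaaaXa#aaa[q2]a (head 10)
Step 67: aaaaXa#aaaa[q2]□ (head 11)
Step 68: aaaaXa#aaa[q3]aa (head 10)
Step 69: aaaaXa#aa[q3]aaa (head 9)
Step 70: aaaaXa#a[q3]aaaa (head 8)
Step 71: aaaaXa#[q3]aaaaa (head 7)
Step 72: aaaaXa[q3]#aaaaa (head 6)
Step 73: aaaaX[q3]a#aaaaa (head 5)
Step 74: aaaa[q3]Xa#aaaaa (head 4)
Step 75: aaaaa[q0]a#aaaaa (head 5)
Step 76: aaaaaX[q1]#aaaaa (head 6)
Step 77: aaaaaX#[q2]aaaaa (head 7)
Step 78: aaaaaX#a[q2]aaaa (head 8)
Step 79: aaaaaX#aa[q2]aaa (head 9)
Step 80: aaaaaX#aaa[q2]aa (head 10)
Step 81: aaaaaX#aaaa[q2]a (head 11)
Step 82: aaaaaX#aaaaa[q2]□ (head 12)
Step 83: aaaaaX#aaaa[q3]aa (head 11)
Step 84: aaaaaX#aaa[q3]aaa (head 10)
Step 85: aaaaaX#aa[q3]aaaa (head 9)
Step 86: aaaaaX#a[q3]aaaaa (head 8)
Step 87: aaaaaX#[q3]aaaaaa (head 7)
Step 88: aaaaaX[q3]#aaaaaa (head 6)
Step 89: aaaaa[q3]X#aaaaaa (head 5)
Step 90: aaaaaa[q0]#aaaaaa (head 6)
Step 91: aaaaaa#[q3]aaaaaa (head 7)
Step 92: aaaaaa[q3]#aaaaaa (head 6)
Step 93: aaaaa[q3]a#aaaaaa (head 5)
Step 94: aaaa[q3]aa#aaaaaa (head 4)
Step 95: aaa[q3]aaa#aaaaaa (head 3)
Step 96: aa[q3]aaaa#aaaaaa (head 2)
Step 97: a[q3]aaaaa#aaaaaa (head 1)
Step 98: [q3]aaaaaa#aaaaaa (head 0)
Step 99: [q3]□aaaaaa#aaaaaa (head -1)
Step 100: □[qA]aaaaaa#aaaaaa (head 0)
The machine is in qA, so it halts and accepts.
It halts after 100 steps.

Final answer: Yes - halts after 100 steps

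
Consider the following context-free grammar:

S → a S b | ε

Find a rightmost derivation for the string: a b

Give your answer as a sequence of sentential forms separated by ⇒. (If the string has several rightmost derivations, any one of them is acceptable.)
Start with S.
Step 1: the rightmost non-terminal is S; apply S → a S b:  a S b
Step 2: the rightmost non-terminal is S; apply S → ε:  a b

Final answer: S ⇒ a S b ⇒ a b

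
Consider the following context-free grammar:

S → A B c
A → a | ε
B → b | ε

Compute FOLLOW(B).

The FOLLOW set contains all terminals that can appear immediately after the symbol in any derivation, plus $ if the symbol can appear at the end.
B occurs in S → A B c, immediately followed by the terminal c. So FOLLOW(B) = {c}.

Final answer: {c}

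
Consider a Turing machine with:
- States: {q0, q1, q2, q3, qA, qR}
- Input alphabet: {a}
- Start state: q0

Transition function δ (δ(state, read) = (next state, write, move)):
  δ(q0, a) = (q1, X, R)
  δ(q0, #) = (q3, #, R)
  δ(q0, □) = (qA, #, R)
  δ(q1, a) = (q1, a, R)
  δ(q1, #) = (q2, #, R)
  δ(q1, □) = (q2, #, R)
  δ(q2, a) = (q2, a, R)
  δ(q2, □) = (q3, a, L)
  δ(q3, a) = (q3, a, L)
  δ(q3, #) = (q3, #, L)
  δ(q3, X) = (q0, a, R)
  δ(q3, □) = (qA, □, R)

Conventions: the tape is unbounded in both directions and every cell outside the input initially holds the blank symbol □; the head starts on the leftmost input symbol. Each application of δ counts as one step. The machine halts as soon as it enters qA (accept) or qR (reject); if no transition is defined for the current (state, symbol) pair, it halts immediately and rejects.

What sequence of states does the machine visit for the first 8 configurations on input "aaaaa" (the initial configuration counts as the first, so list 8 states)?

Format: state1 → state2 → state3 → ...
Step 0: [q0]aaaaa (head at position 0)
Step 1: δ(q0, a) = (q1, X, R)  ⊢  X[q1]aaaa (head at position 1)
Step 2: δ(q1, a) = (q1, a, R)  ⊢  Xa[q1]aaa (head at position 2)
Step 3: δ(q1, a) = (q1, a, R)  ⊢  Xaa[q1]aa (head at position 3)
Step 4: δ(q1, a) = (q1, a, R)  ⊢  Xaaa[q1]a (head at position 4)
Step 5: δ(q1, a) = (q1, a, R)  ⊢  Xaaaa[q1]□ (head at position 5)
Step 6: δ(q1, □) = (q2, #, R)  ⊢  Xaaaa#[q2]□ (head at position 6)
Step 7: δ(q2, □) = (q3, a, L)  ⊢  Xaaaa[q3]#a (head at position 5)
Reading off the states of these 8 configurations: q0 → q1 → q1 → q1 → q1 → q1 → q2 → q3

Final answer: q0 → q1 → q1 → q1 → q1 → q1 → q2 → q3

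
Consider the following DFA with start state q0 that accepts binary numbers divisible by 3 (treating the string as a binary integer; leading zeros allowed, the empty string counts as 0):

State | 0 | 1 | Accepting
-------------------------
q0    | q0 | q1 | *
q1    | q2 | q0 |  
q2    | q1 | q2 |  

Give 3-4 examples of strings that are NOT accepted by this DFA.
Any strings that end in a non-accepting state work; for example:
"01": q0 → q0 → q1; q1 is not accepting → rejected
"0010": q0 → q0 → q0 → q1 → q2; q2 is not accepting → rejected
"0111": q0 → q0 → q1 → q0 → q1; q1 is not accepting → rejected
"1010": q0 → q1 → q2 → q2 → q1; q1 is not accepting → rejected

Final answer: "01", "0010", "0111", "1010"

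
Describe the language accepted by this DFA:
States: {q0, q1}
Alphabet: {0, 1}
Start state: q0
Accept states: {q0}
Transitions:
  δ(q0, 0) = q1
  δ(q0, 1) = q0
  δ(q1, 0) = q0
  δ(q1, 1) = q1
Analyzing the DFA structure:
Start state: q0
Accept states: {q0}
Interpreting what each state remembers (checking against the transitions):
  q0: an even number of 0s has been read so far
  q1: an odd number of 0s has been read so far
  δ(q0, 0): in q0 (an even number of 0s has been read so far), after reading 0 we have: an odd number of 0s has been read so far → q1
  δ(q0, 1): in q0 (an even number of 0s has been read so far), after reading 1 we have: an even number of 0s has been read so far → q0
  δ(q1, 0): in q1 (an odd number of 0s has been read so far), after reading 0 we have: an even number of 0s has been read so far → q0
  δ(q1, 1): in q1 (an odd number of 0s has been read so far), after reading 1 we have: an odd number of 0s has been read so far → q1
A string is accepted iff it ends in {q0}, i.e. an even number of 0s has been read so far.
Language: All binary strings with an even number of 0s

Final answer: All binary strings with an even number of 0s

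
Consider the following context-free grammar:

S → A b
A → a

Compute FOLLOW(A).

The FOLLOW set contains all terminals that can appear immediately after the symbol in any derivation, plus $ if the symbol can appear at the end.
A occurs only in S → A b, where it is immediately followed by the terminal b. So FOLLOW(A) = {b}.

Final answer: {b}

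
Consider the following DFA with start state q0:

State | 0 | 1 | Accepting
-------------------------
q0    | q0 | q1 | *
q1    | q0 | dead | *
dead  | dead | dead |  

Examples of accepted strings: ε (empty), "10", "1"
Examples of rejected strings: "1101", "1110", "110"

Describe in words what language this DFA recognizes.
binary strings with no two consecutive 1s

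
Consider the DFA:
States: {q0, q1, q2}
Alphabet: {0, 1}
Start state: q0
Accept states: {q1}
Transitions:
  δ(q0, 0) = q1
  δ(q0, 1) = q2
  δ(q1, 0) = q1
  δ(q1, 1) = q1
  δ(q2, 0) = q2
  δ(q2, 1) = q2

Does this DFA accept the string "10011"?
Processing string "10011":
  q0 --1--> q2
  q2 --0--> q2
  q2 --0--> q2
  q2 --1--> q2
  q2 --1--> q2
Final state: q2
Accept states: {q1}
q2 is not an accept state, so the string is rejected.

Final answer: No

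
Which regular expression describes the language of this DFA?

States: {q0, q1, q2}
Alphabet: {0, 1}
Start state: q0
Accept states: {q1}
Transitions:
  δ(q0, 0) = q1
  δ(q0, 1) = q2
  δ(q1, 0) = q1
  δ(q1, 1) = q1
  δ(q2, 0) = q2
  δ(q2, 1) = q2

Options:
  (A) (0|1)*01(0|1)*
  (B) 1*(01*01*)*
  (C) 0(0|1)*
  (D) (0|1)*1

Testing sample strings against the DFA:
  '001' -> accepted
  '11' -> rejected
  '11' -> rejected
  '11110' -> rejected
Checking each option for a counterexample:
  (A) (0|1)*01(0|1)*: '0' is accepted by the DFA but does not match the regex → eliminated
  (B) 1*(01*01*)*: ε is rejected by the DFA but matches the regex → eliminated
  (C) 0(0|1)*: agrees with the DFA on all strings of length ≤ 4
  (D) (0|1)*1: '0' is accepted by the DFA but does not match the regex → eliminated
Only (C) 0(0|1)* is consistent with the DFA.

Final answer: (C) 0(0|1)*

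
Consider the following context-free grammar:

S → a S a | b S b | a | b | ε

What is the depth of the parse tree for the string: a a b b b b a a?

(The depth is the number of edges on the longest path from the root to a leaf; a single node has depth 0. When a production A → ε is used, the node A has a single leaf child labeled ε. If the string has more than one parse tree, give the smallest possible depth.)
The string has even length 8, so its (unique) parse tree peels off matching outer symbols: S → a S a, S → a S a, S → b S b, S → b S b, and finally S → ε for the empty middle.
The S nodes are at depths 0..4; the ε leaf under the innermost S is at depth 5 (terminal leaves are at depths 1..4).
Depth = 5.

Final answer: 5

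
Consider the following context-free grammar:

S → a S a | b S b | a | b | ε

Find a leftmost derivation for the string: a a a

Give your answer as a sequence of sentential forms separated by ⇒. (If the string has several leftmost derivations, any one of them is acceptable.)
Start with S.
Step 1: the leftmost non-terminal is S; apply S → a S a:  a S a
Step 2: the leftmost non-terminal is S; apply S → a:  a a a

Final answer: S ⇒ a S a ⇒ a a a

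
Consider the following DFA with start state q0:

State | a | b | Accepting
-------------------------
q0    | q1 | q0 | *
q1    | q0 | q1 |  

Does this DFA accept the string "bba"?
Start in q0.
Read 'b': q0 → q0
Read 'b': q0 → q0
Read 'a': q0 → q1
Final state q1 is not accepting, so the string is rejected.

Final answer: No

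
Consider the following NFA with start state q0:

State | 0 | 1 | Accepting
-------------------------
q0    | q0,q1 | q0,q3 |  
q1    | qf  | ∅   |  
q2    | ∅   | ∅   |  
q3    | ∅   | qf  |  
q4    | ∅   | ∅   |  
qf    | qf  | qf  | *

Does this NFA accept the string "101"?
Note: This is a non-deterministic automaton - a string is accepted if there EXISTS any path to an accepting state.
Track the set of states the NFA could be in: start {q0}
Read '1': {q0} → {q0, q3}
Read '0': {q0, q3} → {q0, q1}
Read '1': {q0, q1} → {q0, q3}
Final set {q0, q3} contains no accepting state → rejected.

Final answer: No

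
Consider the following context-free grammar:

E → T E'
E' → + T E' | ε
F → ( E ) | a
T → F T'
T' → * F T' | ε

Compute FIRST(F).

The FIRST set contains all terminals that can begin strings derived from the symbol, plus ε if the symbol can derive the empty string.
FIRST(F): F → ( E ) contributes '(' and F → a contributes 'a', so FIRST(F) = {(, a}. F is not nullable.

Final answer: {(, a}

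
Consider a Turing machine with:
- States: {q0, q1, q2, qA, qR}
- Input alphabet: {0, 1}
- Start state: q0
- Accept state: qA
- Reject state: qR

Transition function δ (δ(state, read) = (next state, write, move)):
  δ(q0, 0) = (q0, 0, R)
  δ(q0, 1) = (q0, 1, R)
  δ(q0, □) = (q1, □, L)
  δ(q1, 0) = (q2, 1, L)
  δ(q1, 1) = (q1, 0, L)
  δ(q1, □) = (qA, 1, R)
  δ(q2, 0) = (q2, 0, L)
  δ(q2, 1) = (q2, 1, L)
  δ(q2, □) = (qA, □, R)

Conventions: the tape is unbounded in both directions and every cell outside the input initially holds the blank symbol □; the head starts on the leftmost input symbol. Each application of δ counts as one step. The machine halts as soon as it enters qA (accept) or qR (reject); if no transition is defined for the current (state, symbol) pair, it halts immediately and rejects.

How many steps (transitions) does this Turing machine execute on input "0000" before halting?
Step 0: [q0]0000 (head at position 0)
Step 1: δ(q0, 0) = (q0, 0, R)  ⊢  0[q0]000 (head at position 1)
Step 2: δ(q0, 0) = (q0, 0, R)  ⊢  00[q0]00 (head at position 2)
Step 3: δ(q0, 0) = (q0, 0, R)  ⊢  000[q0]0 (head at position 3)
Step 4: δ(q0, 0) = (q0, 0, R)  ⊢  0000[q0]□ (head at position 4)
Step 5: δ(q0, □) = (q1, □, L)  ⊢  000[q1]0□ (head at position 3)
Step 6: δ(q1, 0) = (q2, 1, L)  ⊢  00[q2]01□ (head at position 2)
Step 7: δ(q2, 0) = (q2, 0, L)  ⊢  0[q2]001□ (head at position 1)
Step 8: δ(q2, 0) = (q2, 0, L)  ⊢  [q2]0001□ (head at position 0)
Step 9: δ(q2, 0) = (q2, 0, L)  ⊢  [q2]□0001□ (head at position -1)
Step 10: δ(q2, □) = (qA, □, R)  ⊢  □[qA]0001□ (head at position 0)
The machine is in qA, so it halts and accepts.
Number of transitions executed: 10.

Final answer: 10 steps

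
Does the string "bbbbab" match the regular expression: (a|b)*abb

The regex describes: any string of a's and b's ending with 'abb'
No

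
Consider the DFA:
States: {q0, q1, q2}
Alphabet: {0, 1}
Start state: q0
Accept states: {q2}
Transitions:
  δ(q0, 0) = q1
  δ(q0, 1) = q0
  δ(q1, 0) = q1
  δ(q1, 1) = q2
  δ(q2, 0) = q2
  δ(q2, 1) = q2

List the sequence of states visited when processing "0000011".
Starting at q0
Read '0': q0 -> q1
Read '0': q1 -> q1
Read '0': q1 -> q1
Read '0': q1 -> q1
Read '0': q1 -> q1
Read '1': q1 -> q2
Read '1': q2 -> q2

Final answer: q0 -> q1 -> q1 -> q1 -> q1 -> q1 -> q2 -> q2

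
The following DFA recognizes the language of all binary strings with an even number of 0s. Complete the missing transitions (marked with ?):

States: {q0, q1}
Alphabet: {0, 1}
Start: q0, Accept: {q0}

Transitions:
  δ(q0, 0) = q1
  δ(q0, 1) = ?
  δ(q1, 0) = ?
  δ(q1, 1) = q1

What each state remembers (consistent with the given transitions and accept states):
  q0: an even number of 0s has been read so far
  q1: an odd number of 0s has been read so far
Filling in the missing entries:
  δ(q0, 1): in q0 (an even number of 0s has been read so far), after reading 1 we have: an even number of 0s has been read so far → q0
  δ(q1, 0): in q1 (an odd number of 0s has been read so far), after reading 0 we have: an even number of 0s has been read so far → q0

Final answer: δ(q0, 1) = q0; δ(q1, 0) = q0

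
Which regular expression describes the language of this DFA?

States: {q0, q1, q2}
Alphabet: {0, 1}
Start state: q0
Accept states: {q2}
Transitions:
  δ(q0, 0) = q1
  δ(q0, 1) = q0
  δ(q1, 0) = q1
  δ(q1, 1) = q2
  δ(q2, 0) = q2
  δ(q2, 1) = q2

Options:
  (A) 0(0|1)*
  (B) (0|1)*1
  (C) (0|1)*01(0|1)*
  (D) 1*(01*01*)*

Testing sample strings against the DFA:
  '11100' -> rejected
  '10' -> rejected
  '010' -> accepted
  '1000' -> rejected
Checking each option for a counterexample:
  (A) 0(0|1)*: '0' is rejected by the DFA but matches the regex → eliminated
  (B) (0|1)*1: '1' is rejected by the DFA but matches the regex → eliminated
  (C) (0|1)*01(0|1)*: agrees with the DFA on all strings of length ≤ 4
  (D) 1*(01*01*)*: ε is rejected by the DFA but matches the regex → eliminated
Only (C) (0|1)*01(0|1)* is consistent with the DFA.

Final answer: (C) (0|1)*01(0|1)*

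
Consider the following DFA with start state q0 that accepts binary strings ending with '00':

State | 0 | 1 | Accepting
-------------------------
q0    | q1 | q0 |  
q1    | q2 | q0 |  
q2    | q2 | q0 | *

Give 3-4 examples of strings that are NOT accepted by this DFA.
Any strings that end in a non-accepting state work; for example:
"0010": q0 → q1 → q2 → q0 → q1; q1 is not accepting → rejected
"0110": q0 → q1 → q0 → q0 → q1; q1 is not accepting → rejected
"1101": q0 → q0 → q0 → q1 → q0; q0 is not accepting → rejected
"1110": q0 → q0 → q0 → q0 → q1; q1 is not accepting → rejected

Final answer: "0010", "0110", "1101", "1110"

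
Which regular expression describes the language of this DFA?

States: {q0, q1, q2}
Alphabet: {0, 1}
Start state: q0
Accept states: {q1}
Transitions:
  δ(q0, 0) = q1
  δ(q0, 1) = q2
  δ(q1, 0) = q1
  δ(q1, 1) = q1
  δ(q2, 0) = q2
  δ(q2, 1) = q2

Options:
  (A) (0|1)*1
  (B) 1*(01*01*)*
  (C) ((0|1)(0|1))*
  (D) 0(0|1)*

Testing sample strings against the DFA:
  '000' -> accepted
  '11' -> rejected
  '10' -> rejected
  '0000' -> accepted
Checking each option for a counterexample:
  (A) (0|1)*1: '0' is accepted by the DFA but does not match the regex → eliminated
  (B) 1*(01*01*)*: ε is rejected by the DFA but matches the regex → eliminated
  (C) ((0|1)(0|1))*: ε is rejected by the DFA but matches the regex → eliminated
  (D) 0(0|1)*: agrees with the DFA on all strings of length ≤ 4
Only (D) 0(0|1)* is consistent with the DFA.

Final answer: (D) 0(0|1)*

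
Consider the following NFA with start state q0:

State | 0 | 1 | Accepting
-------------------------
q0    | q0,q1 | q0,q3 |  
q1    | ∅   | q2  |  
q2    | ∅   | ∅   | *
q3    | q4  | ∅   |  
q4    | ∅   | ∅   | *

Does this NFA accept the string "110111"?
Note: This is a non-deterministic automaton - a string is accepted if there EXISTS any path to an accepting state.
Track the set of states the NFA could be in: start {q0}
Read '1': {q0} → {q0, q3}
Read '1': {q0, q3} → {q0, q3}
Read '0': {q0, q3} → {q0, q1, q4}
Read '1': {q0, q1, q4} → {q0, q2, q3}
Read '1': {q0, q2, q3} → {q0, q3}
Read '1': {q0, q3} → {q0, q3}
Final set {q0, q3} contains no accepting state → rejected.

Final answer: No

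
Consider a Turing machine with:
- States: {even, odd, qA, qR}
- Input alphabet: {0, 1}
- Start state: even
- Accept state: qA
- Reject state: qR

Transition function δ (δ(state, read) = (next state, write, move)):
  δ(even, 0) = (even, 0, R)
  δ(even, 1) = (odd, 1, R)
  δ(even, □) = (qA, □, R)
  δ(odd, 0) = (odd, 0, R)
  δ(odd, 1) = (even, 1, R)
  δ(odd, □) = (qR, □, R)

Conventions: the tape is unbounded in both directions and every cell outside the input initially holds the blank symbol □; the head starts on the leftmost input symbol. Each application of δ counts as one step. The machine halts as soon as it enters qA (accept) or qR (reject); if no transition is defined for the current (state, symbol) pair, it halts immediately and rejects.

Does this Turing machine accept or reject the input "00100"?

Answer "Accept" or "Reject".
Step 0: [even]00100 (head at position 0)
Step 1: δ(even, 0) = (even, 0, R)  ⊢  0[even]0100 (head at position 1)
Step 2: δ(even, 0) = (even, 0, R)  ⊢  00[even]100 (head at position 2)
Step 3: δ(even, 1) = (odd, 1, R)  ⊢  001[odd]00 (head at position 3)
Step 4: δ(odd, 0) = (odd, 0, R)  ⊢  0010[odd]0 (head at position 4)
Step 5: δ(odd, 0) = (odd, 0, R)  ⊢  00100[odd]□ (head at position 5)
Step 6: δ(odd, □) = (qR, □, R)  ⊢  00100□[qR]□ (head at position 6)
The machine is in qR, so it halts and rejects.

Final answer: Reject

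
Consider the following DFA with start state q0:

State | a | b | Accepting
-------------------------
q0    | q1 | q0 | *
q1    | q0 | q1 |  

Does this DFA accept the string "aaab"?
Start in q0.
Read 'a': q0 → q1
Read 'a': q1 → q0
Read 'a': q0 → q1
Read 'b': q1 → q1
Final state q1 is not accepting, so the string is rejected.

Final answer: No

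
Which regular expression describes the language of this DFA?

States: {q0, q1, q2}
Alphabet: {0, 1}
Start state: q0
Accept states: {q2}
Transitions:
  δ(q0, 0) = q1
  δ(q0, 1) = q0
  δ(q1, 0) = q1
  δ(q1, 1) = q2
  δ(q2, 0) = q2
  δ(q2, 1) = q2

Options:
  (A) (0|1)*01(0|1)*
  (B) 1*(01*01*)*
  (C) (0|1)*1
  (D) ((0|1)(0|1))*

Testing sample strings against the DFA:
  '0000' -> rejected
  '1100' -> rejected
  '110' -> rejected
  '10' -> rejected
Checking each option for a counterexample:
  (A) (0|1)*01(0|1)*: agrees with the DFA on all strings of length ≤ 4
  (B) 1*(01*01*)*: ε is rejected by the DFA but matches the regex → eliminated
  (C) (0|1)*1: '1' is rejected by the DFA but matches the regex → eliminated
  (D) ((0|1)(0|1))*: ε is rejected by the DFA but matches the regex → eliminated
Only (A) (0|1)*01(0|1)* is consistent with the DFA.

Final answer: (A) (0|1)*01(0|1)*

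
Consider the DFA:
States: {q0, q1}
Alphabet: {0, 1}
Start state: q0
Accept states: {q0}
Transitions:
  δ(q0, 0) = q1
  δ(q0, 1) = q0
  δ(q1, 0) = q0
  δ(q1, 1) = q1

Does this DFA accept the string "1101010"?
Processing string "1101010":
  q0 --1--> q0
  q0 --1--> q0
  q0 --0--> q1
  q1 --1--> q1
  q1 --0--> q0
  q0 --1--> q0
  q0 --0--> q1
Final state: q1
Accept states: {q0}
q1 is not an accept state, so the string is rejected.

Final answer: No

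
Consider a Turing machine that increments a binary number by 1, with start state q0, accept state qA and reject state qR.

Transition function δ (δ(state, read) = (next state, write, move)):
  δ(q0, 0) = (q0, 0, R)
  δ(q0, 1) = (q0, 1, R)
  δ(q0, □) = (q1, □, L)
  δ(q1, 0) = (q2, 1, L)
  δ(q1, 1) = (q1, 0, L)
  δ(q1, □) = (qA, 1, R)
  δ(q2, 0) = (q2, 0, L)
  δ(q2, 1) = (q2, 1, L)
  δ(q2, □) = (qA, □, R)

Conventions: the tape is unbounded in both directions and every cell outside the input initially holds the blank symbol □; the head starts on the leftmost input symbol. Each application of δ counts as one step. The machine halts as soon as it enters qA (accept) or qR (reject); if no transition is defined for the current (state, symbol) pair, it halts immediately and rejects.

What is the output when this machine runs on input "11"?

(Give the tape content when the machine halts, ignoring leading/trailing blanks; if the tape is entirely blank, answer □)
Step 0: [q0]11 (head at position 0)
Step 1: δ(q0, 1) = (q0, 1, R)  ⊢  1[q0]1 (head at position 1)
Step 2: δ(q0, 1) = (q0, 1, R)  ⊢  11[q0]□ (head at position 2)
Step 3: δ(q0, □) = (q1, □, L)  ⊢  1[q1]1□ (head at position 1)
Step 4: δ(q1, 1) = (q1, 0, L)  ⊢  [q1]10□ (head at position 0)
Step 5: δ(q1, 1) = (q1, 0, L)  ⊢  [q1]□00□ (head at position -1)
Step 6: δ(q1, □) = (qA, 1, R)  ⊢  1[qA]00□ (head at position 0)
The machine is in qA, so it halts and accepts.
Tape content when halted (ignoring surrounding blanks): 100

Final answer: Output: 100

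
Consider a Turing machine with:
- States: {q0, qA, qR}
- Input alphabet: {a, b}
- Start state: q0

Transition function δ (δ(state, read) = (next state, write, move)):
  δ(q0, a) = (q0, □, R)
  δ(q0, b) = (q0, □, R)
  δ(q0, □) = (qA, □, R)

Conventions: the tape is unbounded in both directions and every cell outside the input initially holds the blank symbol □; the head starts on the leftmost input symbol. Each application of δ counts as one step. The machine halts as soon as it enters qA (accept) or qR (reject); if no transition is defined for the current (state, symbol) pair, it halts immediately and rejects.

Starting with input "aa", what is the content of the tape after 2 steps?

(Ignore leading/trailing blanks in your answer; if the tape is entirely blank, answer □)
Step 0: [q0]aa (head at position 0)
Step 1: δ(q0, a) = (q0, □, R)  ⊢  □[q0]a (head at position 1)
Step 2: δ(q0, a) = (q0, □, R)  ⊢  □□[q0]□ (head at position 2)
Tape after 2 steps (ignoring surrounding blanks): □

Final answer: Tape: □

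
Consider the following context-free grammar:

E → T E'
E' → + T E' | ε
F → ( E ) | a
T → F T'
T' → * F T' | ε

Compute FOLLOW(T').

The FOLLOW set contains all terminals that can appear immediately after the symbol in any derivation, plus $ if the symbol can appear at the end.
Useful FIRST sets: FIRST(E') = {+, ε}, FIRST(T') = {*, ε} (both E' and T' are nullable).
FOLLOW(E): E is the start symbol → $; E appears in F → ( E ) followed by ')' → FOLLOW(E) = {), $}.
FOLLOW(E'): E' appears at the right end of E → T E' and of E' → + T E', so FOLLOW(E') ⊇ FOLLOW(E) (the second occurrence adds nothing new). FOLLOW(E') = {), $}.
FOLLOW(T): in E → T E' and E' → + T E', T is followed by E': add FIRST(E') minus ε = {+}; since E' is nullable, also add FOLLOW(E) and FOLLOW(E') = {), $}. FOLLOW(T) = {+, ), $}.
FOLLOW(T'): T' appears at the right end of T → F T' and of T' → * F T', so FOLLOW(T') = FOLLOW(T) = {+, ), $}.

Final answer: {$, ), +}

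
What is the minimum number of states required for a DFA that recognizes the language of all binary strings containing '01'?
Language: binary strings containing '01'
Lower bound (Myhill–Nerode): the prefixes ε, 0, 01 are pairwise distinguishable:
  ε vs 01: suffix ε distinguishes them (ε is rejected, 01 is accepted)
  0 vs 01: suffix ε distinguishes them (0 is rejected, 01 is accepted)
  ε vs 0: suffix 1 distinguishes them (ε·1 = 1 is rejected, 0·1 = 01 is accepted)
So any DFA needs at least 3 states.
Upper bound: a DFA with 3 states exists (one state per class above: 'no progress', 'last symbol 0', and 'seen 01' (accepting sink)).
Minimum states: 3

Final answer: 3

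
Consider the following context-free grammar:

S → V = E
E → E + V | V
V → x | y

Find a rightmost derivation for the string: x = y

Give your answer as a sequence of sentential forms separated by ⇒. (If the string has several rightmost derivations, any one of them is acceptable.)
Start with S.
Step 1: the rightmost non-terminal is S; apply S → V = E:  V = E
Step 2: the rightmost non-terminal is E; apply E → V:  V = V
Step 3: the rightmost non-terminal is V; apply V → y:  V = y
Step 4: the rightmost non-terminal is V; apply V → x:  x = y

Final answer: S ⇒ V = E ⇒ V = V ⇒ V = y ⇒ x = y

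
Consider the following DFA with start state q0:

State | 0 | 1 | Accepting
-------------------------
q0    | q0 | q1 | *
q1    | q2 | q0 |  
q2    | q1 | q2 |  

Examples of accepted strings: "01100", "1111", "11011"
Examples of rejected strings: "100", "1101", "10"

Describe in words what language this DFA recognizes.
binary numbers divisible by 3 (treating the string as a binary integer; leading zeros allowed, the empty string counts as 0)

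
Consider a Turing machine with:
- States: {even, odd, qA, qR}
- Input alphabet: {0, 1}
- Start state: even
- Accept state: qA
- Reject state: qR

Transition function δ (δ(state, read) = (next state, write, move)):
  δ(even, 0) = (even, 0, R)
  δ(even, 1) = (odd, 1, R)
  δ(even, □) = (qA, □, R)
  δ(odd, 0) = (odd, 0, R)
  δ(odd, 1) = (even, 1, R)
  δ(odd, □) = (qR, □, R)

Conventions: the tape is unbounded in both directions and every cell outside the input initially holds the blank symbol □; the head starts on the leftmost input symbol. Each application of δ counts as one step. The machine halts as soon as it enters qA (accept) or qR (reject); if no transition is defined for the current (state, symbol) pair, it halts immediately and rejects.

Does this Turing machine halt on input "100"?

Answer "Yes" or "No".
Step 0: [even]100 (head at position 0)
Step 1: δ(even, 1) = (odd, 1, R)  ⊢  1[odd]00 (head at position 1)
Step 2: δ(odd, 0) = (odd, 0, R)  ⊢  10[odd]0 (head at position 2)
Step 3: δ(odd, 0) = (odd, 0, R)  ⊢  100[odd]□ (head at position 3)
Step 4: δ(odd, □) = (qR, □, R)  ⊢  100□[qR]□ (head at position 4)
The machine is in qR, so it halts and rejects.
It halts after 4 steps.

Final answer: Yes - halts after 4 steps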